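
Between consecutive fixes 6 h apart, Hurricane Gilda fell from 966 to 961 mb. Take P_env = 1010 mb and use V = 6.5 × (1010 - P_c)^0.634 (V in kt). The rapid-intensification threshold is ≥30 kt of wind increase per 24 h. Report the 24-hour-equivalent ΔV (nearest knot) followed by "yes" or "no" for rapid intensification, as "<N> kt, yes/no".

20 kt, no

V₁: ΔP = 44, V ≈ 6.5 × 44^0.634 ≈ 71.59 kt.
V₂: ΔP = 49, V ≈ 6.5 × 49^0.634 ≈ 76.65 kt.
ΔV over 6 h = 5.06 kt → 24 h equivalent = 5.06 × 24/6 ≈ 20.24 kt.
20 kt < 30 kt ⇒ not rapid intensification.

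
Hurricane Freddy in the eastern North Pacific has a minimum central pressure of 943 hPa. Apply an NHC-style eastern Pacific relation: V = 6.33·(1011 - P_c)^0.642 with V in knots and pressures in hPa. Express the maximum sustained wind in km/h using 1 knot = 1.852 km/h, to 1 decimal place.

176.0 km/h

ΔP = 1011 − 943 = 68 hPa.
V ≈ 6.33 × 68^0.642 = 6.33 × 15.013 ≈ 95.033 kt.
95.033 × 1.852 ≈ 176.00 km/h → 176.0 km/h.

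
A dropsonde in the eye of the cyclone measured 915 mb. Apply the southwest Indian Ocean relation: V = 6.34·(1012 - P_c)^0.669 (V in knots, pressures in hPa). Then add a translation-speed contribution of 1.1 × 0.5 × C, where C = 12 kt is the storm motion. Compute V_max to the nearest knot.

142 kt

ΔP = 1012 − 915 = 97 mb.
97^0.669 ≈ 21.338.
V ≈ 6.34 × 21.338 ≈ 135.3 kt.
Translation term: 1.1 × 0.5 × 12 = 6.6 kt.
Corrected V ≈ 141.9 kt → 142 kt.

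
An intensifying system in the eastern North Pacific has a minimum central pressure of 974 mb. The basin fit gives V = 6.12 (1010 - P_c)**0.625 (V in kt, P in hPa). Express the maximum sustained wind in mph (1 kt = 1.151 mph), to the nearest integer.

66 mph

ΔP = 1010 − 974 = 36 mb.
V ≈ 6.12 × 36^0.625 = 6.12 × 9.391 ≈ 57.470 kt.
57.470 × 1.151 ≈ 66.15 mph → 66 mph.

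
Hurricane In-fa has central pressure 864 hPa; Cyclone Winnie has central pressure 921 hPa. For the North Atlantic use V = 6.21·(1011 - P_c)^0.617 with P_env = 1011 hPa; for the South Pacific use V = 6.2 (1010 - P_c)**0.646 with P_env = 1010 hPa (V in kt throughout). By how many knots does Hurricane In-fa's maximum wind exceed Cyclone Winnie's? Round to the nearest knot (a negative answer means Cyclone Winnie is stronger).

Hurricane In-fa: ΔP = 147; V ≈ 6.21 × 147^0.617 ≈ 135.00 kt.
Cyclone Winnie: ΔP = 89; V ≈ 6.2 × 89^0.646 ≈ 112.64 kt.
Difference ≈ 135.00 − 112.64 = 22.36 → 22 kt.

22 kt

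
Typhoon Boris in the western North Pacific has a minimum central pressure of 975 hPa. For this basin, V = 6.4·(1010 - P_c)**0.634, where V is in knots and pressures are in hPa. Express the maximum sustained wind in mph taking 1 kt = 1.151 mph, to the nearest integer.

ΔP = 1010 − 975 = 35 hPa.
V ≈ 6.4 × 35^0.634 = 6.4 × 9.527 ≈ 60.970 kt.
60.970 × 1.151 ≈ 70.18 mph → 70 mph.

70 mph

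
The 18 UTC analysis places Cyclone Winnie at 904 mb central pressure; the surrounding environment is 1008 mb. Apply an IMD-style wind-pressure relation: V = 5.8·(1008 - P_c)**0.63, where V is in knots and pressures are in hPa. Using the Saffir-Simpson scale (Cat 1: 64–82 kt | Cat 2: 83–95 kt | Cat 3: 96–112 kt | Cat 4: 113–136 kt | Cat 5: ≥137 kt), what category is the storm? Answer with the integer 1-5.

3

ΔP = 1008 − 904 = 104 mb.
V ≈ 5.8 × 104^0.63 = 5.8 × 18.65 ≈ 108 kt.
108 kt falls in the Category 3 band.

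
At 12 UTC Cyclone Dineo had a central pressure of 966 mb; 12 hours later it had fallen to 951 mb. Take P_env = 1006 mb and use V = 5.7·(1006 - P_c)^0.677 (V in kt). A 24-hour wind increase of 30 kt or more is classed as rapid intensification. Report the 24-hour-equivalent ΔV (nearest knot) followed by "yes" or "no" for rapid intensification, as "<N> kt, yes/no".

V₁: ΔP = 40, V ≈ 5.7 × 40^0.677 ≈ 69.26 kt.
V₂: ΔP = 55, V ≈ 5.7 × 55^0.677 ≈ 85.92 kt.
ΔV over 12 h = 16.66 kt → 24 h equivalent = 16.66 × 24/12 ≈ 33.32 kt.
33 kt ≥ 30 kt ⇒ rapid intensification.

33 kt, yes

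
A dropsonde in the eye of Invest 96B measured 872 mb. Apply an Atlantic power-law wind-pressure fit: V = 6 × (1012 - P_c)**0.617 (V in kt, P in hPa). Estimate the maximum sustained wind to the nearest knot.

127 kt

ΔP = 1012 − 872 = 140 mb.
140^0.617 ≈ 21.094.
V ≈ 6 × 21.094 ≈ 126.6 kt.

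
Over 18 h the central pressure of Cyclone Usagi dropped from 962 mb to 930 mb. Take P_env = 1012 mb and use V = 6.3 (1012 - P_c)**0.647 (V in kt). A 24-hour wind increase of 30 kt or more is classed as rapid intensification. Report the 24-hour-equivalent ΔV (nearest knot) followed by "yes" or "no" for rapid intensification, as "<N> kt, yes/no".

40 kt, yes

V₁: ΔP = 50, V ≈ 6.3 × 50^0.647 ≈ 79.17 kt.
V₂: ΔP = 82, V ≈ 6.3 × 82^0.647 ≈ 109.04 kt.
ΔV over 18 h = 29.87 kt → 24 h equivalent = 29.87 × 24/18 ≈ 39.83 kt.
40 kt ≥ 30 kt ⇒ rapid intensification.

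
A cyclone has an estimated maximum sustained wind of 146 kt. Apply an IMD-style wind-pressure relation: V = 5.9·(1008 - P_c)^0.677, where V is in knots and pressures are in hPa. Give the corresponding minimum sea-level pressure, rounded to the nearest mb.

894 mb

ΔP = (V / 5.9)^(1/0.677) = (146/5.9)^1.477.
146/5.9 = 24.746; 24.746^1.477 ≈ 114.38 mb.
P_c = 1008 − 114.38 = 893.62 ≈ 894 mb.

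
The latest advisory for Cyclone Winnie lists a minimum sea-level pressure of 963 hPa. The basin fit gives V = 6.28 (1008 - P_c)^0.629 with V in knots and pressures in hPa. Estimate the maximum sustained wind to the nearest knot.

69 kt

ΔP = 1008 − 963 = 45 hPa.
45^0.629 ≈ 10.962.
V ≈ 6.28 × 10.962 ≈ 68.8 kt.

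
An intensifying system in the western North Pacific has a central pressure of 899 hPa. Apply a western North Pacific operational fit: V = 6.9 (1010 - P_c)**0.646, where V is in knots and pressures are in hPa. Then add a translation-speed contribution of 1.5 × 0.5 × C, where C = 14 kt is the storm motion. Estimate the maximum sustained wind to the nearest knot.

155 kt

ΔP = 1010 − 899 = 111 hPa.
111^0.646 ≈ 20.955.
V ≈ 6.9 × 20.955 ≈ 144.6 kt.
Translation term: 1.5 × 0.5 × 14 = 10.5 kt.
Corrected V ≈ 155.1 kt → 155 kt.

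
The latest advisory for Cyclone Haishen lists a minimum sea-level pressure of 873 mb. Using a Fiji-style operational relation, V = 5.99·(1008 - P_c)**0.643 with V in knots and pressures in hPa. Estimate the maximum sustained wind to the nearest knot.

140 kt

ΔP = 1008 − 873 = 135 mb.
135^0.643 ≈ 23.432.
V ≈ 5.99 × 23.432 ≈ 140.4 kt.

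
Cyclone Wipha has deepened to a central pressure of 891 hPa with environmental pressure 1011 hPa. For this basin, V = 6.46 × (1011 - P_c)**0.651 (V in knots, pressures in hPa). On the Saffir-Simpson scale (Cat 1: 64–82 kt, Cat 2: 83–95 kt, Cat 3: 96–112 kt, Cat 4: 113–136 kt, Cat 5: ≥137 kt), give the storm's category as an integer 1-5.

ΔP = 1011 − 891 = 120 hPa.
V ≈ 6.46 × 120^0.651 = 6.46 × 22.57 ≈ 146 kt.
146 kt falls in the Category 5 band.

5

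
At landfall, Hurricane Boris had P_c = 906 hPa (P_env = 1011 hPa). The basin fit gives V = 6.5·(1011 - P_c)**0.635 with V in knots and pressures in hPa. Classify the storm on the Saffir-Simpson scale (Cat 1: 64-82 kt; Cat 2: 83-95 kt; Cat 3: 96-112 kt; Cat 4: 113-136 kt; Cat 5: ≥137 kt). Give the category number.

ΔP = 1011 − 906 = 105 hPa.
V ≈ 6.5 × 105^0.635 = 6.5 × 19.21 ≈ 125 kt.
125 kt falls in the Category 4 band.

4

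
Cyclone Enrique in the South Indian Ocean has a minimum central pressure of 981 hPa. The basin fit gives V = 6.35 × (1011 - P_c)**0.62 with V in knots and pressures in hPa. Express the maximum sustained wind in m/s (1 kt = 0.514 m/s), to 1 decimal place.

ΔP = 1011 − 981 = 30 hPa.
V ≈ 6.35 × 30^0.62 = 6.35 × 8.238 ≈ 52.311 kt.
52.311 × 0.514 ≈ 26.89 m/s → 26.9 m/s.

26.9 m/s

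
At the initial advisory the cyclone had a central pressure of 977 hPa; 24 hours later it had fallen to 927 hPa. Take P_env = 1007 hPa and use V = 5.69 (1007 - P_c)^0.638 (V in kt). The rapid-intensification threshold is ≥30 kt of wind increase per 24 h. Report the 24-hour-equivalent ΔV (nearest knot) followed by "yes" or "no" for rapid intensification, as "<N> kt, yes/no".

V₁: ΔP = 30, V ≈ 5.69 × 30^0.638 ≈ 49.83 kt.
V₂: ΔP = 80, V ≈ 5.69 × 80^0.638 ≈ 93.17 kt.
ΔV over 24 h = 43.34 kt → 24 h equivalent = 43.34 × 24/24 ≈ 43.34 kt.
43 kt ≥ 30 kt ⇒ rapid intensification.

43 kt, yes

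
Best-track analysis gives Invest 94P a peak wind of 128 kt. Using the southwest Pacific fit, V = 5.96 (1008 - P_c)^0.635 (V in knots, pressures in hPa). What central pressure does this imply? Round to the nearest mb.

883 mb

ΔP = (V / 5.96)^(1/0.635) = (128/5.96)^1.575.
128/5.96 = 21.477; 21.477^1.575 ≈ 125.19 mb.
P_c = 1008 − 125.19 = 882.81 ≈ 883 mb.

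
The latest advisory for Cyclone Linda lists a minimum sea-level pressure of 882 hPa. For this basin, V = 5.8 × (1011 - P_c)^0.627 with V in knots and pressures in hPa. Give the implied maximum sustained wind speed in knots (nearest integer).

ΔP = 1011 − 882 = 129 hPa.
129^0.627 ≈ 21.054.
V ≈ 5.8 × 21.054 ≈ 122.1 kt.

122 kt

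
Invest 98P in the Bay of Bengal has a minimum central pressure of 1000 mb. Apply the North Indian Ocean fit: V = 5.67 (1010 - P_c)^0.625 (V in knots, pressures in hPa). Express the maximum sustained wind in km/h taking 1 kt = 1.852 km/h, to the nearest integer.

ΔP = 1010 − 1000 = 10 mb.
V ≈ 5.67 × 10^0.625 = 5.67 × 4.217 ≈ 23.910 kt.
23.910 × 1.852 ≈ 44.28 km/h → 44 km/h.

44 km/h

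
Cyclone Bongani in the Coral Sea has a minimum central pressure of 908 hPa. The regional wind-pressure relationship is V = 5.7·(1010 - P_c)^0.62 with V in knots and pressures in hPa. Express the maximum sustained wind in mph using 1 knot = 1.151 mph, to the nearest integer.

115 mph

ΔP = 1010 − 908 = 102 hPa.
V ≈ 5.7 × 102^0.62 = 5.7 × 17.593 ≈ 100.278 kt.
100.278 × 1.151 ≈ 115.42 mph → 115 mph.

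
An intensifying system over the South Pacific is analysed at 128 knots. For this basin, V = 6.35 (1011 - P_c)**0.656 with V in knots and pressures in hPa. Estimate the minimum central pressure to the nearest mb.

914 mb

ΔP = (V / 6.35)^(1/0.656) = (128/6.35)^1.524.
128/6.35 = 20.157; 20.157^1.524 ≈ 97.38 mb.
P_c = 1011 − 97.38 = 913.62 ≈ 914 mb.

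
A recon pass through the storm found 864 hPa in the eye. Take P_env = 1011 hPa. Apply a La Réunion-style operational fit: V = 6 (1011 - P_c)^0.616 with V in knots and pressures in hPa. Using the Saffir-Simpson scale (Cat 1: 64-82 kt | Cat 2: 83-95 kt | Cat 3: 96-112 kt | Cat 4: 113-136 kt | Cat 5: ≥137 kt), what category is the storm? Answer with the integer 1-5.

4

ΔP = 1011 − 864 = 147 hPa.
V ≈ 6 × 147^0.616 = 6 × 21.63 ≈ 130 kt.
130 kt falls in the Category 4 band.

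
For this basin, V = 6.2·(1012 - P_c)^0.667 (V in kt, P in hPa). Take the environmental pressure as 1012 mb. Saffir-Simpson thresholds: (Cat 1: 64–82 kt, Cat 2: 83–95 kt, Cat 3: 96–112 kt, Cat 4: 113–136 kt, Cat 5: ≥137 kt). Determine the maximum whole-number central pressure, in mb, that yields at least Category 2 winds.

Category 2 begins at V = 83 kt.
Required ΔP = (83/6.2)^(1/0.667) = 13.387^1.499 ≈ 48.89 mb.
P_c ≤ 1012 − 48.89 = 963.11, so the highest integer P_c is 963 mb.

963 mb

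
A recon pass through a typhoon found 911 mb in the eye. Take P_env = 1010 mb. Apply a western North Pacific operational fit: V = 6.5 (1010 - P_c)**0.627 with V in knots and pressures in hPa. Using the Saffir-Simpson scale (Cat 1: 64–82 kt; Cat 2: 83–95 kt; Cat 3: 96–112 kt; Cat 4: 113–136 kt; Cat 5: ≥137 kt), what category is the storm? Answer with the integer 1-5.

4

ΔP = 1010 − 911 = 99 mb.
V ≈ 6.5 × 99^0.627 = 6.5 × 17.83 ≈ 116 kt.
116 kt falls in the Category 4 band.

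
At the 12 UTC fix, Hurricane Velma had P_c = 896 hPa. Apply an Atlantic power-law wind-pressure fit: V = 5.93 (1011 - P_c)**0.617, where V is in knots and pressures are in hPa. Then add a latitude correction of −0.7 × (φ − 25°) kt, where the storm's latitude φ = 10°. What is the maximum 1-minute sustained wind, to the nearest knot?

121 kt

ΔP = 1011 − 896 = 115 hPa.
115^0.617 ≈ 18.683.
V ≈ 5.93 × 18.683 ≈ 110.8 kt.
Latitude correction: −0.7 × (10 − 25) = 10.5 kt.
Corrected V ≈ 121.3 kt → 121 kt.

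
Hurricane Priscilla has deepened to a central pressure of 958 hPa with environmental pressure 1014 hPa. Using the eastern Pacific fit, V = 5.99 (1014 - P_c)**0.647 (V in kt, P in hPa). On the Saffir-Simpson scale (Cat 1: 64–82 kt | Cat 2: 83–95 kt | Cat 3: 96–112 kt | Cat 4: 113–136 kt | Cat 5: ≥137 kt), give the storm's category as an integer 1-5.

1

ΔP = 1014 − 958 = 56 hPa.
V ≈ 5.99 × 56^0.647 = 5.99 × 13.52 ≈ 81 kt.
81 kt falls in the Category 1 band.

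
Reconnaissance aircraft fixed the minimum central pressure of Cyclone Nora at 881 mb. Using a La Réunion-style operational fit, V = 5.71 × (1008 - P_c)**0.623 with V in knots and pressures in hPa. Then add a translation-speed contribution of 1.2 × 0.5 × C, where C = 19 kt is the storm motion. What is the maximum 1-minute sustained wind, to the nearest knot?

ΔP = 1008 − 881 = 127 mb.
127^0.623 ≈ 20.449.
V ≈ 5.71 × 20.449 ≈ 116.8 kt.
Translation term: 1.2 × 0.5 × 19 = 11.4 kt.
Corrected V ≈ 128.2 kt → 128 kt.

128 kt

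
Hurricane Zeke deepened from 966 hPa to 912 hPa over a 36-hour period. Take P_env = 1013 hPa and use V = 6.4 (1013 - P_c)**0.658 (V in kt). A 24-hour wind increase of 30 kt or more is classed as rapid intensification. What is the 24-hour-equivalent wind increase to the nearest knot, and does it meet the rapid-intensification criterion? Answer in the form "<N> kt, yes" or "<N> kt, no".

35 kt, yes

V₁: ΔP = 47, V ≈ 6.4 × 47^0.658 ≈ 80.62 kt.
V₂: ΔP = 101, V ≈ 6.4 × 101^0.658 ≈ 133.36 kt.
ΔV over 36 h = 52.74 kt → 24 h equivalent = 52.74 × 24/36 ≈ 35.16 kt.
35 kt ≥ 30 kt ⇒ rapid intensification.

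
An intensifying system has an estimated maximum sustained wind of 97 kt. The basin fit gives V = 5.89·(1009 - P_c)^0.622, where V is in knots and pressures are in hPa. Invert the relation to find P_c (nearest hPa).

ΔP = (V / 5.89)^(1/0.622) = (97/5.89)^1.608.
97/5.89 = 16.469; 16.469^1.608 ≈ 90.37 hPa.
P_c = 1009 − 90.37 = 918.63 ≈ 919 hPa.

919 hPa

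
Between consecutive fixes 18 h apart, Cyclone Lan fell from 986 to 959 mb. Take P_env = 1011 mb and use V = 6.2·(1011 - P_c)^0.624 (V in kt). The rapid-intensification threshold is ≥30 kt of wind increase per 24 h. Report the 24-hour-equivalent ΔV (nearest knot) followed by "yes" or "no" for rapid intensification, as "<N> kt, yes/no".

V₁: ΔP = 25, V ≈ 6.2 × 25^0.624 ≈ 46.21 kt.
V₂: ΔP = 52, V ≈ 6.2 × 52^0.624 ≈ 72.98 kt.
ΔV over 18 h = 26.77 kt → 24 h equivalent = 26.77 × 24/18 ≈ 35.69 kt.
36 kt ≥ 30 kt ⇒ rapid intensification.

36 kt, yes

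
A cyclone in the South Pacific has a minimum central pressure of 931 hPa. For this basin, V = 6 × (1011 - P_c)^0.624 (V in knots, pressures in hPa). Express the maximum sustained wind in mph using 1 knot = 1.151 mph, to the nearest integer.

106 mph

ΔP = 1011 − 931 = 80 hPa.
V ≈ 6 × 80^0.624 = 6 × 15.400 ≈ 92.402 kt.
92.402 × 1.151 ≈ 106.35 mph → 106 mph.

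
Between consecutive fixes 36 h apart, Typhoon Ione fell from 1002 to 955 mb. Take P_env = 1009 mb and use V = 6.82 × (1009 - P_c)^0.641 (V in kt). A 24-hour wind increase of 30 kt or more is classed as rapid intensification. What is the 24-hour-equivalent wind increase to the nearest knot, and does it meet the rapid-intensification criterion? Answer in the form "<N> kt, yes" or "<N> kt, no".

V₁: ΔP = 7, V ≈ 6.82 × 7^0.641 ≈ 23.74 kt.
V₂: ΔP = 54, V ≈ 6.82 × 54^0.641 ≈ 87.95 kt.
ΔV over 36 h = 64.21 kt → 24 h equivalent = 64.21 × 24/36 ≈ 42.81 kt.
43 kt ≥ 30 kt ⇒ rapid intensification.

43 kt, yes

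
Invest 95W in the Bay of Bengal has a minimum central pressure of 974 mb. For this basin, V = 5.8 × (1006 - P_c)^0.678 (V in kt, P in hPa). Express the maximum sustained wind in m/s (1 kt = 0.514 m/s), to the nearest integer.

ΔP = 1006 − 974 = 32 mb.
V ≈ 5.8 × 32^0.678 = 5.8 × 10.483 ≈ 60.802 kt.
60.802 × 0.514 ≈ 31.25 m/s → 31 m/s.

31 m/s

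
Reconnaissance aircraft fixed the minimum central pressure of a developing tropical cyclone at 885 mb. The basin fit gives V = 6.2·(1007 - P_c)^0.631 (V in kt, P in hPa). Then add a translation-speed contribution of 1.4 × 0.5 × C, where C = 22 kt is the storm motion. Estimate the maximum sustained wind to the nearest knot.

ΔP = 1007 − 885 = 122 mb.
122^0.631 ≈ 20.725.
V ≈ 6.2 × 20.725 ≈ 128.5 kt.
Translation term: 1.4 × 0.5 × 22 = 15.4 kt.
Corrected V ≈ 143.9 kt → 144 kt.

144 kt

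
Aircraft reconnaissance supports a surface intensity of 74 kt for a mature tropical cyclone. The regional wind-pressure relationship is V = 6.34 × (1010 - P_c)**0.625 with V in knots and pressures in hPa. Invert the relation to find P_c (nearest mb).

959 mb

ΔP = (V / 6.34)^(1/0.625) = (74/6.34)^1.600.
74/6.34 = 11.672; 11.672^1.600 ≈ 50.98 mb.
P_c = 1010 − 50.98 = 959.02 ≈ 959 mb.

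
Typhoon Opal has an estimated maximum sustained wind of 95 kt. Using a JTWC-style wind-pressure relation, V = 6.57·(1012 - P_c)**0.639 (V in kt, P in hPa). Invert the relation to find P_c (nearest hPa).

947 hPa

ΔP = (V / 6.57)^(1/0.639) = (95/6.57)^1.565.
95/6.57 = 14.460; 14.460^1.565 ≈ 65.40 hPa.
P_c = 1012 − 65.40 = 946.60 ≈ 947 hPa.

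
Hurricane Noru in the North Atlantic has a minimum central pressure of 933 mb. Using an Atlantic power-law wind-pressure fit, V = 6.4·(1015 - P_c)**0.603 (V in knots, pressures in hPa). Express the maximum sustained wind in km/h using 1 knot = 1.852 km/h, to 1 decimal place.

169.0 km/h

ΔP = 1015 − 933 = 82 mb.
V ≈ 6.4 × 82^0.603 = 6.4 × 14.257 ≈ 91.245 kt.
91.245 × 1.852 ≈ 168.99 km/h → 169.0 km/h.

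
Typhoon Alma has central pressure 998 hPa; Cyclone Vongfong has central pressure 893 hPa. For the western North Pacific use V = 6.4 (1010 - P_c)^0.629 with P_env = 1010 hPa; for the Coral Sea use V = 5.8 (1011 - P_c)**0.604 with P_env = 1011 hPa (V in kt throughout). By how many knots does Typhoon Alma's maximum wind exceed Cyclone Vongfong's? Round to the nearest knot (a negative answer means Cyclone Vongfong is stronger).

Typhoon Alma: ΔP = 12; V ≈ 6.4 × 12^0.629 ≈ 30.55 kt.
Cyclone Vongfong: ΔP = 118; V ≈ 5.8 × 118^0.604 ≈ 103.48 kt.
Difference ≈ 30.55 − 103.48 = -72.93 → -73 kt.

-73 kt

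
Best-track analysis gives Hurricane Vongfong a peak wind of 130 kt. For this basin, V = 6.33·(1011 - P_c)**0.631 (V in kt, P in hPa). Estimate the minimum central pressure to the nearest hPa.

891 hPa

ΔP = (V / 6.33)^(1/0.631) = (130/6.33)^1.585.
130/6.33 = 20.537; 20.537^1.585 ≈ 120.25 hPa.
P_c = 1011 − 120.25 = 890.75 ≈ 891 hPa.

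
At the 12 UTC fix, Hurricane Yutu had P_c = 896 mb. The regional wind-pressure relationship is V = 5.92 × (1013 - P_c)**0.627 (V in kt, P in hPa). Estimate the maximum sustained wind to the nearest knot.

ΔP = 1013 − 896 = 117 mb.
117^0.627 ≈ 19.804.
V ≈ 5.92 × 19.804 ≈ 117.2 kt.

117 kt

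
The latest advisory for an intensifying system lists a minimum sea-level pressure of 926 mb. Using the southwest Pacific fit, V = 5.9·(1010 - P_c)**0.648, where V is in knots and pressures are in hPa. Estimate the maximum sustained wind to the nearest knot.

104 kt

ΔP = 1010 − 926 = 84 mb.
84^0.648 ≈ 17.658.
V ≈ 5.9 × 17.658 ≈ 104.2 kt.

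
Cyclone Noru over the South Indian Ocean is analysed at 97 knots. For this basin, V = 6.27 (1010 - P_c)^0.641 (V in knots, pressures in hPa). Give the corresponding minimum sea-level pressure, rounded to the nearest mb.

938 mb

ΔP = (V / 6.27)^(1/0.641) = (97/6.27)^1.560.
97/6.27 = 15.470; 15.470^1.560 ≈ 71.73 mb.
P_c = 1010 − 71.73 = 938.27 ≈ 938 mb.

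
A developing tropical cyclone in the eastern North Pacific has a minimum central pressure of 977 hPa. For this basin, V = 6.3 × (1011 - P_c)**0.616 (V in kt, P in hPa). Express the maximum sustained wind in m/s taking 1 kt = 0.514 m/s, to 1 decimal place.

28.4 m/s

ΔP = 1011 − 977 = 34 hPa.
V ≈ 6.3 × 34^0.616 = 6.3 × 8.778 ≈ 55.301 kt.
55.301 × 0.514 ≈ 28.42 m/s → 28.4 m/s.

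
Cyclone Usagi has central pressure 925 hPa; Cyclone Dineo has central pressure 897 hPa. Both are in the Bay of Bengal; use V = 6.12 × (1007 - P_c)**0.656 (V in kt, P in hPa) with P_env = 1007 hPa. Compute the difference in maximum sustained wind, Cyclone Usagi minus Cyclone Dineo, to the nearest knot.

Cyclone Usagi: ΔP = 82; V ≈ 6.12 × 82^0.656 ≈ 110.21 kt.
Cyclone Dineo: ΔP = 110; V ≈ 6.12 × 110^0.656 ≈ 133.63 kt.
Difference ≈ 110.21 − 133.63 = -23.42 → -23 kt.

-23 kt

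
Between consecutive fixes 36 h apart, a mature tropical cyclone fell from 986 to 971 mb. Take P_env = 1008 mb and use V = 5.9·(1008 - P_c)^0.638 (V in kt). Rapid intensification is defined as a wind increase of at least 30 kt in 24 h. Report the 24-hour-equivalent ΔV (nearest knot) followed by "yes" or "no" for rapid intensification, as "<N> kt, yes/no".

11 kt, no

V₁: ΔP = 22, V ≈ 5.9 × 22^0.638 ≈ 42.40 kt.
V₂: ΔP = 37, V ≈ 5.9 × 37^0.638 ≈ 59.07 kt.
ΔV over 36 h = 16.67 kt → 24 h equivalent = 16.67 × 24/36 ≈ 11.11 kt.
11 kt < 30 kt ⇒ not rapid intensification.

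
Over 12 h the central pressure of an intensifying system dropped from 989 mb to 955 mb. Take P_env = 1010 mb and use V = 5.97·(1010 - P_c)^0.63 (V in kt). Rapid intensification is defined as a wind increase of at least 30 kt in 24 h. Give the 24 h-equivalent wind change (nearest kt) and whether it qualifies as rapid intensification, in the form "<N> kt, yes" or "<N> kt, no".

68 kt, yes

V₁: ΔP = 21, V ≈ 5.97 × 21^0.63 ≈ 40.64 kt.
V₂: ΔP = 55, V ≈ 5.97 × 55^0.63 ≈ 74.54 kt.
ΔV over 12 h = 33.90 kt → 24 h equivalent = 33.90 × 24/12 ≈ 67.80 kt.
68 kt ≥ 30 kt ⇒ rapid intensification.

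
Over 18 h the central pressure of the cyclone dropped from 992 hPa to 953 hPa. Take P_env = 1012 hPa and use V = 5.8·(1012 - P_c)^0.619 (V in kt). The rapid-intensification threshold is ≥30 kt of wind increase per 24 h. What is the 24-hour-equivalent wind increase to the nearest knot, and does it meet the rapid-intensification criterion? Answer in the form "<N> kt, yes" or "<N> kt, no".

V₁: ΔP = 20, V ≈ 5.8 × 20^0.619 ≈ 37.05 kt.
V₂: ΔP = 59, V ≈ 5.8 × 59^0.619 ≈ 72.37 kt.
ΔV over 18 h = 35.32 kt → 24 h equivalent = 35.32 × 24/18 ≈ 47.09 kt.
47 kt ≥ 30 kt ⇒ rapid intensification.

47 kt, yes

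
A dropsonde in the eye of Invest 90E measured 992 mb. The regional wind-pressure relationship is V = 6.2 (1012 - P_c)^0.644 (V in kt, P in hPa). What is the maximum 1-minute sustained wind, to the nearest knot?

ΔP = 1012 − 992 = 20 mb.
20^0.644 ≈ 6.884.
V ≈ 6.2 × 6.884 ≈ 42.7 kt.

43 kt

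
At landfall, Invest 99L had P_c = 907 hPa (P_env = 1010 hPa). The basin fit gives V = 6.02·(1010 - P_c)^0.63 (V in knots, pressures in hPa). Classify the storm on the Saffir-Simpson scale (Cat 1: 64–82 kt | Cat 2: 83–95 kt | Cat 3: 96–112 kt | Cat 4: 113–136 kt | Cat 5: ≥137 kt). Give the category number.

ΔP = 1010 − 907 = 103 hPa.
V ≈ 6.02 × 103^0.63 = 6.02 × 18.54 ≈ 112 kt.
112 kt falls in the Category 3 band.

3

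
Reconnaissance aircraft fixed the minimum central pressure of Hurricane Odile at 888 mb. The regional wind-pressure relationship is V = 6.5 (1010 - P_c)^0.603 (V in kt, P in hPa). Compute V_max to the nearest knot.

ΔP = 1010 − 888 = 122 mb.
122^0.603 ≈ 18.117.
V ≈ 6.5 × 18.117 ≈ 117.8 kt.

118 kt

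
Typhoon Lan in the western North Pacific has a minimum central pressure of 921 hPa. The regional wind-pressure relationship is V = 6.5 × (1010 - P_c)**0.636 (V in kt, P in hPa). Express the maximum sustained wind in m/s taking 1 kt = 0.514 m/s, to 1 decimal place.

58.0 m/s

ΔP = 1010 − 921 = 89 hPa.
V ≈ 6.5 × 89^0.636 = 6.5 × 17.370 ≈ 112.908 kt.
112.908 × 0.514 ≈ 58.03 m/s → 58.0 m/s.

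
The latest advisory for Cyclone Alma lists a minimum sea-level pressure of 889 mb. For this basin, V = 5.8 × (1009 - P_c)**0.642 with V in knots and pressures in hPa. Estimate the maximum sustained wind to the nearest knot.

ΔP = 1009 − 889 = 120 mb.
120^0.642 ≈ 21.619.
V ≈ 5.8 × 21.619 ≈ 125.4 kt.

125 kt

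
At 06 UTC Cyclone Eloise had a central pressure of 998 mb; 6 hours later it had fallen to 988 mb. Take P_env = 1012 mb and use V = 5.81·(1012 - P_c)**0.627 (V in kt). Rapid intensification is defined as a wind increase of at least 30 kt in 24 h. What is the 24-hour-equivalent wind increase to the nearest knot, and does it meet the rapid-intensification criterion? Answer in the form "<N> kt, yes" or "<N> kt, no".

49 kt, yes

V₁: ΔP = 14, V ≈ 5.81 × 14^0.627 ≈ 30.39 kt.
V₂: ΔP = 24, V ≈ 5.81 × 24^0.627 ≈ 42.62 kt.
ΔV over 6 h = 12.23 kt → 24 h equivalent = 12.23 × 24/6 ≈ 48.92 kt.
49 kt ≥ 30 kt ⇒ rapid intensification.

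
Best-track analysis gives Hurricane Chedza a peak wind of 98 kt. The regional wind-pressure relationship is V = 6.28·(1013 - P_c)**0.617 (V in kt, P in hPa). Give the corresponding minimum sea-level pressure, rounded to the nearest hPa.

ΔP = (V / 6.28)^(1/0.617) = (98/6.28)^1.621.
98/6.28 = 15.605; 15.605^1.621 ≈ 85.90 hPa.
P_c = 1013 − 85.90 = 927.10 ≈ 927 hPa.

927 hPa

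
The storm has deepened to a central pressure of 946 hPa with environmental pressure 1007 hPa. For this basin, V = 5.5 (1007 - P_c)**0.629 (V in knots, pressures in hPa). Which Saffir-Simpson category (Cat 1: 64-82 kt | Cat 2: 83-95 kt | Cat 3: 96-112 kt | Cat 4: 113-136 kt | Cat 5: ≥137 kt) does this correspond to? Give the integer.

ΔP = 1007 − 946 = 61 hPa.
V ≈ 5.5 × 61^0.629 = 5.5 × 13.27 ≈ 73 kt.
73 kt falls in the Category 1 band.

1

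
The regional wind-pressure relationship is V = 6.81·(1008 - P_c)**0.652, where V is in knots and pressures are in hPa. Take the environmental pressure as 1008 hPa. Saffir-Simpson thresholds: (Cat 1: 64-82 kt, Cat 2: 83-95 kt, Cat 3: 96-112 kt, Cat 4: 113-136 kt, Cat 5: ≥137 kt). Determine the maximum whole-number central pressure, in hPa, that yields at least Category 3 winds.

950 hPa

Category 3 begins at V = 96 kt.
Required ΔP = (96/6.81)^(1/0.652) = 14.097^1.534 ≈ 57.87 hPa.
P_c ≤ 1008 − 57.87 = 950.13, so the highest integer P_c is 950 hPa.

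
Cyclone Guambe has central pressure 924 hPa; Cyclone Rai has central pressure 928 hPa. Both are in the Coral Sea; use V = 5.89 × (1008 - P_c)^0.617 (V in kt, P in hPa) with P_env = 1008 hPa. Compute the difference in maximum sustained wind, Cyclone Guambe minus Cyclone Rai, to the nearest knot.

Cyclone Guambe: ΔP = 84; V ≈ 5.89 × 84^0.617 ≈ 90.66 kt.
Cyclone Rai: ΔP = 80; V ≈ 5.89 × 80^0.617 ≈ 87.97 kt.
Difference ≈ 90.66 − 87.97 = 2.69 → 3 kt.

3 kt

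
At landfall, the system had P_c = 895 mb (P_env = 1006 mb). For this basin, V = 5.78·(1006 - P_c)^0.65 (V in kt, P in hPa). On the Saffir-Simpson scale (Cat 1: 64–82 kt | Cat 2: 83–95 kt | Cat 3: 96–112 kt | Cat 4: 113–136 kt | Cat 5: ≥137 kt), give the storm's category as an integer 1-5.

4

ΔP = 1006 − 895 = 111 mb.
V ≈ 5.78 × 111^0.65 = 5.78 × 21.35 ≈ 123 kt.
123 kt falls in the Category 4 band.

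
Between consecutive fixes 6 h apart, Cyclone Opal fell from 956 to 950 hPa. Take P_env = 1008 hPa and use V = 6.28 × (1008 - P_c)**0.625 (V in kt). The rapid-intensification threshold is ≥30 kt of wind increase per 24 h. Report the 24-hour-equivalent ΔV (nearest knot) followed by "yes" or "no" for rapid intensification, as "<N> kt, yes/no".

V₁: ΔP = 52, V ≈ 6.28 × 52^0.625 ≈ 74.21 kt.
V₂: ΔP = 58, V ≈ 6.28 × 58^0.625 ≈ 79.45 kt.
ΔV over 6 h = 5.24 kt → 24 h equivalent = 5.24 × 24/6 ≈ 20.96 kt.
21 kt < 30 kt ⇒ not rapid intensification.

21 kt, no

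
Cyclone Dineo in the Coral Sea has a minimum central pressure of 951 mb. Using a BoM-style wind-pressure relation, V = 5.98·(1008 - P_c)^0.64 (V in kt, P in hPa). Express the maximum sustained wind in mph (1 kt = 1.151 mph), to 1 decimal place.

91.5 mph

ΔP = 1008 − 951 = 57 mb.
V ≈ 5.98 × 57^0.64 = 5.98 × 13.297 ≈ 79.517 kt.
79.517 × 1.151 ≈ 91.52 mph → 91.5 mph.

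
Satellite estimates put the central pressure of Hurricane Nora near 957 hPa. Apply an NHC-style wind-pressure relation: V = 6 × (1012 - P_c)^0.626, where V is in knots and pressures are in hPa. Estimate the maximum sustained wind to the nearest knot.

74 kt

ΔP = 1012 − 957 = 55 hPa.
55^0.626 ≈ 12.288.
V ≈ 6 × 12.288 ≈ 73.7 kt.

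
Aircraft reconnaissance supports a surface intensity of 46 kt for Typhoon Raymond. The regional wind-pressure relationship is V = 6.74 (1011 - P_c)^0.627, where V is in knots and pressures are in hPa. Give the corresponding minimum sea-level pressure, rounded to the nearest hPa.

990 hPa

ΔP = (V / 6.74)^(1/0.627) = (46/6.74)^1.595.
46/6.74 = 6.825; 6.825^1.595 ≈ 21.39 hPa.
P_c = 1011 − 21.39 = 989.61 ≈ 990 hPa.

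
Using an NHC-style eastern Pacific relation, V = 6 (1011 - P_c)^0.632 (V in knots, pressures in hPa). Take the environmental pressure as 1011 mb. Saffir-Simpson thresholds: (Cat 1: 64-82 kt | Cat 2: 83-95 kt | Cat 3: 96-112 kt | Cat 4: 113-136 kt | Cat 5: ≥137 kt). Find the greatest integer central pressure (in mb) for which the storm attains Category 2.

Category 2 begins at V = 83 kt.
Required ΔP = (83/6)^(1/0.632) = 13.833^1.582 ≈ 63.87 mb.
P_c ≤ 1011 − 63.87 = 947.13, so the highest integer P_c is 947 mb.

947 mb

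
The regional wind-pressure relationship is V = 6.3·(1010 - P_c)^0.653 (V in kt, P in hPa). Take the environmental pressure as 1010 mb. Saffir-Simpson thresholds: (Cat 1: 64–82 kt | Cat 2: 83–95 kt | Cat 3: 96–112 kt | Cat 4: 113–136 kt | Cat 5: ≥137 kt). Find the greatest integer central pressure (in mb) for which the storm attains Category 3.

945 mb

Category 3 begins at V = 96 kt.
Required ΔP = (96/6.3)^(1/0.653) = 15.238^1.531 ≈ 64.79 mb.
P_c ≤ 1010 − 64.79 = 945.21, so the highest integer P_c is 945 mb.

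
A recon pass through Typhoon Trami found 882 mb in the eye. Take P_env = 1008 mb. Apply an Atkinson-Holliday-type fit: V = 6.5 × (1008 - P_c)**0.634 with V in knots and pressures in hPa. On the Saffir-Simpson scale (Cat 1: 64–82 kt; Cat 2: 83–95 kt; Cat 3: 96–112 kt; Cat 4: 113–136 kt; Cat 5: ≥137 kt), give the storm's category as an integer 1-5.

5

ΔP = 1008 − 882 = 126 mb.
V ≈ 6.5 × 126^0.634 = 6.5 × 21.46 ≈ 139 kt.
139 kt falls in the Category 5 band.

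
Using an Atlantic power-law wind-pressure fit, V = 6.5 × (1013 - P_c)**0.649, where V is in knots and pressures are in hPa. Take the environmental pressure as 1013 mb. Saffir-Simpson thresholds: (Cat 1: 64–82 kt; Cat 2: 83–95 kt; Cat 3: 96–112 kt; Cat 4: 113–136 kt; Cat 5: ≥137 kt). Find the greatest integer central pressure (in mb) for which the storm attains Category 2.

Category 2 begins at V = 83 kt.
Required ΔP = (83/6.5)^(1/0.649) = 12.769^1.541 ≈ 50.63 mb.
P_c ≤ 1013 − 50.63 = 962.37, so the highest integer P_c is 962 mb.

962 mb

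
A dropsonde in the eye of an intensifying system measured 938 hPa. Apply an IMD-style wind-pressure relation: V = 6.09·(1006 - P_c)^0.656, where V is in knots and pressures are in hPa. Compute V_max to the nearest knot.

97 kt

ΔP = 1006 − 938 = 68 hPa.
68^0.656 ≈ 15.927.
V ≈ 6.09 × 15.927 ≈ 97.0 kt.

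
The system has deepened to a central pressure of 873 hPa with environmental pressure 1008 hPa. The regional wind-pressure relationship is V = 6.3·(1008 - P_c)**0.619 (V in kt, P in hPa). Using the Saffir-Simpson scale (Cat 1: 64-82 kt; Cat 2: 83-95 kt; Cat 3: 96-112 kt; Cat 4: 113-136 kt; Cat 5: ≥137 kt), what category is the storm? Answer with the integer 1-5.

4

ΔP = 1008 − 873 = 135 hPa.
V ≈ 6.3 × 135^0.619 = 6.3 × 20.83 ≈ 131 kt.
131 kt falls in the Category 4 band.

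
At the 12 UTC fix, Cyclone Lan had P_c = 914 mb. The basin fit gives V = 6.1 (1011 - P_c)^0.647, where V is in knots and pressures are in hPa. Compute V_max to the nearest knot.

118 kt

ΔP = 1011 − 914 = 97 mb.
97^0.647 ≈ 19.295.
V ≈ 6.1 × 19.295 ≈ 117.7 kt.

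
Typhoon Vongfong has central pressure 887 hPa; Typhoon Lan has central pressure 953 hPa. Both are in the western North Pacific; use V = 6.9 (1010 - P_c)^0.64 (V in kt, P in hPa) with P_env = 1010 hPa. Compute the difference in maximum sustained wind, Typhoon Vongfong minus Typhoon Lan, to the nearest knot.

Typhoon Vongfong: ΔP = 123; V ≈ 6.9 × 123^0.64 ≈ 150.10 kt.
Typhoon Lan: ΔP = 57; V ≈ 6.9 × 57^0.64 ≈ 91.75 kt.
Difference ≈ 150.10 − 91.75 = 58.35 → 58 kt.

58 kt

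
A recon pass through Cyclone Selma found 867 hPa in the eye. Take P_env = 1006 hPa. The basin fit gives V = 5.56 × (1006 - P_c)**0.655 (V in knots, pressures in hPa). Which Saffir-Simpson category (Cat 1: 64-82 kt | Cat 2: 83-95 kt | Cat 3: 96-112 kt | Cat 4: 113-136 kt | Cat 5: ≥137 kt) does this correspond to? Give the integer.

5

ΔP = 1006 − 867 = 139 hPa.
V ≈ 5.56 × 139^0.655 = 5.56 × 25.33 ≈ 141 kt.
141 kt falls in the Category 5 band.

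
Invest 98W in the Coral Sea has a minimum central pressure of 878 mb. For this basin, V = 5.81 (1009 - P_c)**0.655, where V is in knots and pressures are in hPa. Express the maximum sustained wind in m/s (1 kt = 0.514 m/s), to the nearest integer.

73 m/s

ΔP = 1009 − 878 = 131 mb.
V ≈ 5.81 × 131^0.655 = 5.81 × 24.368 ≈ 141.576 kt.
141.576 × 0.514 ≈ 72.77 m/s → 73 m/s.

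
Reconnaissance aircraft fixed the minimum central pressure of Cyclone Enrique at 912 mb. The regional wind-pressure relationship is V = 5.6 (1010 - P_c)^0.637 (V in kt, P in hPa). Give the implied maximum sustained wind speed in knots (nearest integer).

ΔP = 1010 − 912 = 98 mb.
98^0.637 ≈ 18.553.
V ≈ 5.6 × 18.553 ≈ 103.9 kt.

104 kt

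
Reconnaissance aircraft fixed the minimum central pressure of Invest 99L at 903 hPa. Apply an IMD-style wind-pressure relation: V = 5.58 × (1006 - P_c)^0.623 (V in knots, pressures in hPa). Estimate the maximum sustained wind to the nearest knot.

ΔP = 1006 − 903 = 103 hPa.
103^0.623 ≈ 17.947.
V ≈ 5.58 × 17.947 ≈ 100.1 kt.

100 kt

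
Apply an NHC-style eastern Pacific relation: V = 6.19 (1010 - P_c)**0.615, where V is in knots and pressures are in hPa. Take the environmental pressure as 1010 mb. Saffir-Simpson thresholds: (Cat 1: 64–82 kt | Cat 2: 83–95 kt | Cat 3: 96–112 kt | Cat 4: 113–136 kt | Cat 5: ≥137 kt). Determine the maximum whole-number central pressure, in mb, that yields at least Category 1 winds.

Category 1 begins at V = 64 kt.
Required ΔP = (64/6.19)^(1/0.615) = 10.339^1.626 ≈ 44.62 mb.
P_c ≤ 1010 − 44.62 = 965.38, so the highest integer P_c is 965 mb.

965 mb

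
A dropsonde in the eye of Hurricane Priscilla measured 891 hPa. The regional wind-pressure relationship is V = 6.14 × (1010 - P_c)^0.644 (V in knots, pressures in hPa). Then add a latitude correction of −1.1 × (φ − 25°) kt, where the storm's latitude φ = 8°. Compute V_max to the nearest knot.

ΔP = 1010 − 891 = 119 hPa.
119^0.644 ≈ 21.710.
V ≈ 6.14 × 21.710 ≈ 133.3 kt.
Latitude correction: −1.1 × (8 − 25) = 18.7 kt.
Corrected V ≈ 152 kt → 152 kt.

152 kt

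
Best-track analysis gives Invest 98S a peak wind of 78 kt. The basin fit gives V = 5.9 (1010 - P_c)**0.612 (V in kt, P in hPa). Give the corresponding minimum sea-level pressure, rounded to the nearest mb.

942 mb

ΔP = (V / 5.9)^(1/0.612) = (78/5.9)^1.634.
78/5.9 = 13.220; 13.220^1.634 ≈ 67.94 mb.
P_c = 1010 − 67.94 = 942.06 ≈ 942 mb.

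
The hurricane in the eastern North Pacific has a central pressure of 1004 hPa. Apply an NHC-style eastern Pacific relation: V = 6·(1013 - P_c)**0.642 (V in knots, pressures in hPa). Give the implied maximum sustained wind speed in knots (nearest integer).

25 kt

ΔP = 1013 − 1004 = 9 hPa.
9^0.642 ≈ 4.098.
V ≈ 6 × 4.098 ≈ 24.6 kt.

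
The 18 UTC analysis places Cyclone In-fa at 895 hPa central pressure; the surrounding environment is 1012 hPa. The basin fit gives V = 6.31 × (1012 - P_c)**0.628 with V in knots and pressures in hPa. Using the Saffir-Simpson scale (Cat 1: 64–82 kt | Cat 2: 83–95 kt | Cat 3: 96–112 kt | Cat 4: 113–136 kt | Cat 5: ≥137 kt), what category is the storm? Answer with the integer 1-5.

4

ΔP = 1012 − 895 = 117 hPa.
V ≈ 6.31 × 117^0.628 = 6.31 × 19.90 ≈ 126 kt.
126 kt falls in the Category 4 band.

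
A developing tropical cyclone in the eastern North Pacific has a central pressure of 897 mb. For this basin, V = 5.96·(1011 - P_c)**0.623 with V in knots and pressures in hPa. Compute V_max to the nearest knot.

114 kt

ΔP = 1011 − 897 = 114 mb.
114^0.623 ≈ 19.118.
V ≈ 5.96 × 19.118 ≈ 113.9 kt.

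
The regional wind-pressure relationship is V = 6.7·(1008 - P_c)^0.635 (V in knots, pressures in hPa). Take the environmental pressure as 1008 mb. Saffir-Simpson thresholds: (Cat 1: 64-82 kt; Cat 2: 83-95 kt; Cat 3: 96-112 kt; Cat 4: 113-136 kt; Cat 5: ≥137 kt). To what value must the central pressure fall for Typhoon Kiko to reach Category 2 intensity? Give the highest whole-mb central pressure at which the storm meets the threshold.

955 mb

Category 2 begins at V = 83 kt.
Required ΔP = (83/6.7)^(1/0.635) = 12.388^1.575 ≈ 52.63 mb.
P_c ≤ 1008 − 52.63 = 955.37, so the highest integer P_c is 955 mb.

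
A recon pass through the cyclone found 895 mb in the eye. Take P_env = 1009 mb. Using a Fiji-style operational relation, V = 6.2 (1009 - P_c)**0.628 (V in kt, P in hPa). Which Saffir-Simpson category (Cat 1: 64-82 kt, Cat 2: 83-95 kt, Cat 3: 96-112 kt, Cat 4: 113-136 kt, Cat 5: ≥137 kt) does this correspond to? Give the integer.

4

ΔP = 1009 − 895 = 114 mb.
V ≈ 6.2 × 114^0.628 = 6.2 × 19.58 ≈ 121 kt.
121 kt falls in the Category 4 band.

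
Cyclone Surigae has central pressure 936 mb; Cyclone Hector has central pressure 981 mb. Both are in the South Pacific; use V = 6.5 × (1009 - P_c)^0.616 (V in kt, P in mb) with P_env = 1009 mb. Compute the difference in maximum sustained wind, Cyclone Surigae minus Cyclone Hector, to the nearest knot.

Cyclone Surigae: ΔP = 73; V ≈ 6.5 × 73^0.616 ≈ 91.35 kt.
Cyclone Hector: ΔP = 28; V ≈ 6.5 × 28^0.616 ≈ 50.62 kt.
Difference ≈ 91.35 − 50.62 = 40.73 → 41 kt.

41 kt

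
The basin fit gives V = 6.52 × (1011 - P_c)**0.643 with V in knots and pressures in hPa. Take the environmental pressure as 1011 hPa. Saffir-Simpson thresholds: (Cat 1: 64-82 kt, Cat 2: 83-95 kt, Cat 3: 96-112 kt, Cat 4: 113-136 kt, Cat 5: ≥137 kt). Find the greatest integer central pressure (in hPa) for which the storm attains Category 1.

Category 1 begins at V = 64 kt.
Required ΔP = (64/6.52)^(1/0.643) = 9.816^1.555 ≈ 34.89 hPa.
P_c ≤ 1011 − 34.89 = 976.11, so the highest integer P_c is 976 hPa.

976 hPa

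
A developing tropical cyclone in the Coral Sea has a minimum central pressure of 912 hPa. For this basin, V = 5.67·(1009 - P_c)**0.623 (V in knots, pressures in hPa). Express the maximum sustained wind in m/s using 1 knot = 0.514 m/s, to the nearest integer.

50 m/s

ΔP = 1009 − 912 = 97 hPa.
V ≈ 5.67 × 97^0.623 = 5.67 × 17.289 ≈ 98.026 kt.
98.026 × 0.514 ≈ 50.39 m/s → 50 m/s.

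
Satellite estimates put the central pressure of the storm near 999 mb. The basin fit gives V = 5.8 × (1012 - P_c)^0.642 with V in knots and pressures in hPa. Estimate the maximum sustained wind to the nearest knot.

30 kt

ΔP = 1012 − 999 = 13 mb.
13^0.642 ≈ 5.190.
V ≈ 5.8 × 5.190 ≈ 30.1 kt.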